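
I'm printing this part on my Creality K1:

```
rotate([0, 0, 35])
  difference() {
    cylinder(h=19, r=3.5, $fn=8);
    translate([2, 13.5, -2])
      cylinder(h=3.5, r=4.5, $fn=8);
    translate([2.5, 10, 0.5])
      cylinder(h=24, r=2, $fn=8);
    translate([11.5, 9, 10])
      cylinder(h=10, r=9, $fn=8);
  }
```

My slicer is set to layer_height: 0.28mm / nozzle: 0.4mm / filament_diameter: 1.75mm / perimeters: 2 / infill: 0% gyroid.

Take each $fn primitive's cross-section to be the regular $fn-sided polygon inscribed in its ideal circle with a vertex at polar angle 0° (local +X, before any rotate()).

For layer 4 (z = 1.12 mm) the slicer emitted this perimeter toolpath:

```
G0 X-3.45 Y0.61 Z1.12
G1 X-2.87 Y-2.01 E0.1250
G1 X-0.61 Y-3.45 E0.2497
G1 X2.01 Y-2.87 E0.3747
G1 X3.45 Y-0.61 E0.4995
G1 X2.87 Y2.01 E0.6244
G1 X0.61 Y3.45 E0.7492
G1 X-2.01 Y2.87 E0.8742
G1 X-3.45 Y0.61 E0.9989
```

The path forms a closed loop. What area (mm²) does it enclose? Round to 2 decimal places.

Apply the shoelace formula to the sequence of (X, Y) vertices; enclosed area = 34.72 mm².

34.72 mm²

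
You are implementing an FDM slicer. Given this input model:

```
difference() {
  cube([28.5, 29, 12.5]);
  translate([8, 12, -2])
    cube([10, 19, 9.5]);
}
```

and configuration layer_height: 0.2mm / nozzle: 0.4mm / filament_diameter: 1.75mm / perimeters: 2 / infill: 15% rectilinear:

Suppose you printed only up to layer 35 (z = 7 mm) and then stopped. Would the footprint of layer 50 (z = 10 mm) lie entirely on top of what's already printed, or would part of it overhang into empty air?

part overhangs

Compare the two slices. At z = 7: the cube is present — its section is the full 28.5×29 rectangle (area 826.50 mm²); the 10×19 cube at (8, 12) contributes its full rectangle (area 190.00 mm²); Subtracting the remaining from the first: starting from the 28.5×29 cube (826.50 mm²), the 10×19 cube at (8, 12) partially overlaps it — only the 170.00 mm² overlap (of its 190.00 mm²) is removed, clipping the outline — area = 656.50 mm². At z = 10: the cube is present — its section is the full 28.5×29 rectangle (area 826.50 mm²); the cube at (8, 12) is absent (z outside [-2, 7.5]); Taking the first minus the rest: none of the subtracted shapes is present at this height, so the 28.5×29 cube is unchanged — area = 826.50 mm². Checking containment: at z = 10 the cross-section extends beyond the z = 7 cross-section by about 170.00 mm².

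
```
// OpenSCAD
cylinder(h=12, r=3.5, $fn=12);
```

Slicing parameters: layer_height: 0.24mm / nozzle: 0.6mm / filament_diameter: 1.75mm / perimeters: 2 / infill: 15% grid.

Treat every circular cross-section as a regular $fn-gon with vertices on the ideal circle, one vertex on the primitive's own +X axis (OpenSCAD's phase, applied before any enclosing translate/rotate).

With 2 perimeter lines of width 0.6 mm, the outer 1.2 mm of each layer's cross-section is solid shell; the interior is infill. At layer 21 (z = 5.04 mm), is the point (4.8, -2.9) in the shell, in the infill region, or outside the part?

At z = 5.04 mm: the r=3.5 cylinder contributes a regular 12-gon of circumradius 3.5. Overall, the cross-section is a single solid region. The nearest boundary edge runs (1.75, -3.03)→(3.03, -1.75); distance from the point to it = 2.11 mm. The point is not inside any of the regions above, so it lies outside the cross-section (2.11 mm from the nearest boundary).

outside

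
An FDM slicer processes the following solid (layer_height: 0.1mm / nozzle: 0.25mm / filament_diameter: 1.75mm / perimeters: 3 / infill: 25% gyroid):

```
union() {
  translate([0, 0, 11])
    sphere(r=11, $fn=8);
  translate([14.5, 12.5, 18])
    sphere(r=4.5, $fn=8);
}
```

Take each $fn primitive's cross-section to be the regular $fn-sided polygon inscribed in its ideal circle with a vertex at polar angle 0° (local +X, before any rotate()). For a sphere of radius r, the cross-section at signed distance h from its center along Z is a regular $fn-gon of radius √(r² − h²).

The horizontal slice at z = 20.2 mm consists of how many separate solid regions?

At z = 20.2 mm: the sphere: section is a regular 8-gon, circumradius = √(r²−h²) = √(11²−9.2²) = 6.030; the r=4.5 sphere at (14.5, 12.5) contributes a regular 8-gon of circumradius √(4.5²−2.2²) = 3.926; Combining (union): the 2 present regions are separate (no shared area or edge), so areas and boundary lengths simply add and each stays a separate island — 2 connected regions. The result has 2 disconnected regions.

2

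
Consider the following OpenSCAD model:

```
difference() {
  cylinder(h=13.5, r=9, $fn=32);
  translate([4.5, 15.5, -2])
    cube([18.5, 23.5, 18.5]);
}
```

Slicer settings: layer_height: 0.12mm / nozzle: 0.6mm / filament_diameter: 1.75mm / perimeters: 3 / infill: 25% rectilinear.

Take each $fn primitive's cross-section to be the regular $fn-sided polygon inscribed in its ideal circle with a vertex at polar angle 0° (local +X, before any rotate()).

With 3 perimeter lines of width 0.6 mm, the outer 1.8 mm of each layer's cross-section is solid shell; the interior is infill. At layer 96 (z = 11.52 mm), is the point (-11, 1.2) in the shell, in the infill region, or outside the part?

outside

At z = 11.52 mm: the r=9 cylinder contributes a regular 32-gon of circumradius 9; the 18.5×23.5 cube at (4.5, 15.5) contributes its full rectangle; After the difference (first − rest): starting from the r=9 cylinder, the 18.5×23.5 cube at (4.5, 15.5) misses the remaining region (no effect) — 1 connected region. Overall, the cross-section is a single solid region. The nearest boundary edge runs (-9.00, 0.00)→(-8.83, 1.76); distance from the point to it = 2.11 mm. The point is not inside any of the regions above, so it lies outside the cross-section (2.11 mm from the nearest boundary).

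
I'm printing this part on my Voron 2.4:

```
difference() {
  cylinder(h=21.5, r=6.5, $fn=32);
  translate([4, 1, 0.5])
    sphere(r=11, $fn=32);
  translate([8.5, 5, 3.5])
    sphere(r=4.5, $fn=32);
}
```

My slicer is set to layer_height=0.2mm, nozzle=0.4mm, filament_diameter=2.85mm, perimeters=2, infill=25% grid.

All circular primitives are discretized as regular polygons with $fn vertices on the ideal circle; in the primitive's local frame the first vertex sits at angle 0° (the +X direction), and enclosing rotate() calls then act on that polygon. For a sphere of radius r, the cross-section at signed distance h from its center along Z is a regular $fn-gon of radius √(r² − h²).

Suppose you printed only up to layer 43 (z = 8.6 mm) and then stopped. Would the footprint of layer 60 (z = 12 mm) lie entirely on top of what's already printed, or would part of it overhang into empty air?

part overhangs

Compare the two slices. At z = 8.6: the cylinder: section is a regular 32-gon, circumradius r=6.5 (area = (32/2)·6.500²·sin(360°/32) = 131.88 mm²); the r=11 sphere at (4, 1) contributes a regular 32-gon of circumradius √(11²−8.1²) = 7.442 (area = (32/2)·7.442²·sin(360°/32) = 172.90 mm²); the sphere at (8.5, 5) is absent (|z−center|=5.100 > r=4.5); Taking the first minus the rest: starting from the r=6.5 cylinder (131.88 mm²), the r=11 sphere at (4, 1) partially overlaps it — only the 94.38 mm² overlap (of its 172.90 mm²) is removed, clipping the outline — area = 37.50 mm². At z = 12: the cylinder: section is a regular 32-gon, circumradius r=6.5 (area = (32/2)·6.500²·sin(360°/32) = 131.88 mm²); the sphere at (4, 1) does not reach this height (|z−center|=11.500 > r=11); the sphere at (8.5, 5) is absent (|z−center|=8.500 > r=4.5); Subtracting the remaining from the first: none of the subtracted shapes is present at this height, so the r=6.5 cylinder is unchanged — area = 131.88 mm². Checking containment: at z = 12 the cross-section extends beyond the z = 8.6 cross-section by about 94.38 mm².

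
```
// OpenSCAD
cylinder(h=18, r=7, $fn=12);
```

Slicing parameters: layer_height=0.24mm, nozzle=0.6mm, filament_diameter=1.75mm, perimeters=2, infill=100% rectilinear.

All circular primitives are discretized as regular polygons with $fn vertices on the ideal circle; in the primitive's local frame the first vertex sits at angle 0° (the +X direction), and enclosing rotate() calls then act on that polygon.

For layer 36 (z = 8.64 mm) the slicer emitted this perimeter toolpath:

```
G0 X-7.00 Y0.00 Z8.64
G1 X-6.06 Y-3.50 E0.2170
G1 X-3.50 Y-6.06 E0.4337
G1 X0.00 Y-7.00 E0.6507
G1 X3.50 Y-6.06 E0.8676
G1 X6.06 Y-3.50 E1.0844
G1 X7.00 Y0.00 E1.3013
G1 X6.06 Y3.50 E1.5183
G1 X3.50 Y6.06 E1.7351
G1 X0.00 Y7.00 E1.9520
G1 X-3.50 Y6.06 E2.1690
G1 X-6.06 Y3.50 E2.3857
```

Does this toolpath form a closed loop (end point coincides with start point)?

Start point (G0): (-7.00, 0.00). End point (last G1): the path does not return to the start — open.

no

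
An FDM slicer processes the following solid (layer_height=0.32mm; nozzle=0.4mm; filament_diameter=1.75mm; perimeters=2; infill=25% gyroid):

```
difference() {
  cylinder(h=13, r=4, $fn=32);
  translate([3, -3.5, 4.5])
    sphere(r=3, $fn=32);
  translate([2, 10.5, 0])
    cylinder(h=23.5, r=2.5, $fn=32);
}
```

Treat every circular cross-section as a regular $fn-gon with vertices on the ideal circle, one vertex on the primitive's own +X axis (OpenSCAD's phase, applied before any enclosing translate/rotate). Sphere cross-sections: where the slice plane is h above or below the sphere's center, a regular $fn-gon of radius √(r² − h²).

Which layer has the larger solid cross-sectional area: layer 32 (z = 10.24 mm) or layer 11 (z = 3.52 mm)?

layer 32 (z = 10.24 mm)

Layer 32 (z = 10.24): the r=4 cylinder gives a regular 32-gon of circumradius 4 (constant along its height) (area = (32/2)·4.000²·sin(360°/32) = 49.94 mm²); the sphere at (3, -3.5) is not intersected at this z (|z−center|=5.740 > r=3); the r=2.5 cylinder at (2, 10.5) contributes a regular 32-gon of circumradius 2.5 (area = (32/2)·2.500²·sin(360°/32) = 19.51 mm²); After the difference (first − rest): starting from the r=4 cylinder (49.94 mm²), the r=2.5 cylinder at (2, 10.5) misses the remaining region (no effect) — area = 49.94 mm². So its area = 49.94 mm². Layer 11 (z = 3.52): the r=4 cylinder contributes a regular 32-gon of circumradius 4 (area = (32/2)·4.000²·sin(360°/32) = 49.94 mm²); the sphere at (3, -3.5): section is a regular 32-gon, circumradius = √(r²−h²) = √(3²−0.98²) = 2.835 (area = (32/2)·2.835²·sin(360°/32) = 25.10 mm²); the r=2.5 cylinder at (2, 10.5) gives a regular 32-gon of circumradius 2.5 (constant along its height) (area = (32/2)·2.500²·sin(360°/32) = 19.51 mm²); Taking the first minus the rest: starting from the r=4 cylinder (49.94 mm²), the r=3 sphere at (3, -3.5) partially overlaps it — only the 7.47 mm² overlap (of its 25.10 mm²) is removed, clipping the outline; the r=2.5 cylinder at (2, 10.5) misses the remaining region (no effect) — area = 42.48 mm². So its area = 42.48 mm². Layer 32 is larger (49.94 vs 42.48 mm²).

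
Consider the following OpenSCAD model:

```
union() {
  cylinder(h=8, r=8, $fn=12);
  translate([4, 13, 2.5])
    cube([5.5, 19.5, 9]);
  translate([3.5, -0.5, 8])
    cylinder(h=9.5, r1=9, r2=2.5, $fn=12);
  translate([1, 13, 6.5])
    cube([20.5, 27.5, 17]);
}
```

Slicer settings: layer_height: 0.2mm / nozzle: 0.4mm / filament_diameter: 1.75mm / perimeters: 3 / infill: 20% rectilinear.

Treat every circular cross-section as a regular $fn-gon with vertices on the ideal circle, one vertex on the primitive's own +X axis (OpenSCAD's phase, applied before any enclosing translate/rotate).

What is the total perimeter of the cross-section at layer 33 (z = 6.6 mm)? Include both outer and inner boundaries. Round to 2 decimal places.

145.69 mm

At z = 6.6 mm: the cylinder: section is a regular 12-gon, circumradius r=8 (perimeter = 2·12·8.000·sin(180°/12) = 49.69 mm); the cube at (4, 13) is present — its section is the full 5.5×19.5 rectangle (perimeter 50.00 mm); the cone at (3.5, -0.5) is not intersected at this z (z outside [8, 17.5]); the cube at (1, 13) is present — its section is the full 20.5×27.5 rectangle (perimeter 96.00 mm); Combining (union): the regions partially overlap (shared area 107.25 mm²), so the edge portions inside another operand are dropped and the merged outline is re-measured after clipping — boundary = 145.69 mm. Overall, the cross-section has 2 separate islands. Total boundary length (outer) = 145.69 mm.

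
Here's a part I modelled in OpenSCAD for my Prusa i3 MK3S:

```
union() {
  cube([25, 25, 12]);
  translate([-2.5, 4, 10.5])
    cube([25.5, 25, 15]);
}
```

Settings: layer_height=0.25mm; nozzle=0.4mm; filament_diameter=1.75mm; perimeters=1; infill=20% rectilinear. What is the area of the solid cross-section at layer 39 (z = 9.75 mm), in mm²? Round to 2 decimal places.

At z = 9.75 mm: the 25×25 cube contributes its full rectangle (area 625.00 mm²); the cube at (-2.5, 4) does not reach this height (z outside [10.5, 25.5]); Taking the union: only the 25×25 cube is present, so the union is just that shape — area = 625.00 mm². Overall, the cross-section is a single solid region. Net area = 625.00 mm².

625.00 mm²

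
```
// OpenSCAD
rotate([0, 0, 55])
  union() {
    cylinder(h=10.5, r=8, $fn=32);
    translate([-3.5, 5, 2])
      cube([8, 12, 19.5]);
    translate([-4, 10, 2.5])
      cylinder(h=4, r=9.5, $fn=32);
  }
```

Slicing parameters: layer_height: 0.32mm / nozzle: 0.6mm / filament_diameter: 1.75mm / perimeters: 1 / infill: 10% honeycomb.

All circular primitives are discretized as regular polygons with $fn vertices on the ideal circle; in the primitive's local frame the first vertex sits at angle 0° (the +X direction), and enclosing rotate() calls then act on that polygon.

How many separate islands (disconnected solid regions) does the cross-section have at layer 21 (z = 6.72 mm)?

1

At z = 6.72 mm: the r=8 cylinder gives a regular 32-gon of circumradius 8 (constant along its height); the 8×12 cube at (-3.5, 5) contributes its full rectangle; the cylinder at (-4, 10) does not reach this height (z outside [2.5, 6.5]); Taking the union: the regions partially overlap (shared area 20.87 mm²), so overlapping operands fuse into one piece — 1 connected region; (rotated 55° about Z; rotation is an isometry so areas/perimeters/island counts are preserved). Overall, the cross-section is a single solid region. Island count = 1.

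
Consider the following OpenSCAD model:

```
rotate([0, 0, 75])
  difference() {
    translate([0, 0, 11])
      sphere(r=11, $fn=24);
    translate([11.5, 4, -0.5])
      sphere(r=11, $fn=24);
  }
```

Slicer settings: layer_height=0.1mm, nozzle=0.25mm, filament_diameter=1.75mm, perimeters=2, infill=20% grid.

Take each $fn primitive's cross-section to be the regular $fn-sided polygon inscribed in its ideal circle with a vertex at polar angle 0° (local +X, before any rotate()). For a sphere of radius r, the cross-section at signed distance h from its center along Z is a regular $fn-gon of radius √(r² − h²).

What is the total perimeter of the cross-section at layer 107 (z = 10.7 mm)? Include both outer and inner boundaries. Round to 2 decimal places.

At z = 10.7 mm: the r=11 sphere contributes a regular 24-gon of circumradius √(11²−0.3²) = 10.996 (perimeter = 2·24·10.996·sin(180°/24) = 68.89 mm); the sphere at (11.5, 4) is not intersected at this z (|z−center|=11.200 > r=11); Subtracting the remaining from the first: none of the subtracted shapes is present at this height, so the r=11 sphere is unchanged — boundary = 68.89 mm; (whole slice rotated 75° about Z — lengths, areas and connectivity unchanged). Overall, the cross-section is a single solid region. Total boundary length (outer) = 68.89 mm.

68.89 mm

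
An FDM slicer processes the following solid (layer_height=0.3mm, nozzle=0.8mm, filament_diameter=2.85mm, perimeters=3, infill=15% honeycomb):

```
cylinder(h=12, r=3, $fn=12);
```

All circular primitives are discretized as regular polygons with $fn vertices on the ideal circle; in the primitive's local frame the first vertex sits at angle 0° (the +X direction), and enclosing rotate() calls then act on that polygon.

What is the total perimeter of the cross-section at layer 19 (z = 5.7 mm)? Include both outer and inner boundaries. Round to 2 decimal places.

At z = 5.7 mm: the cylinder: section is a regular 12-gon, circumradius r=3 (perimeter = 2·12·3.000·sin(180°/12) = 18.63 mm). Overall, the cross-section is a single solid region. Total boundary length (outer) = 18.63 mm.

18.63 mm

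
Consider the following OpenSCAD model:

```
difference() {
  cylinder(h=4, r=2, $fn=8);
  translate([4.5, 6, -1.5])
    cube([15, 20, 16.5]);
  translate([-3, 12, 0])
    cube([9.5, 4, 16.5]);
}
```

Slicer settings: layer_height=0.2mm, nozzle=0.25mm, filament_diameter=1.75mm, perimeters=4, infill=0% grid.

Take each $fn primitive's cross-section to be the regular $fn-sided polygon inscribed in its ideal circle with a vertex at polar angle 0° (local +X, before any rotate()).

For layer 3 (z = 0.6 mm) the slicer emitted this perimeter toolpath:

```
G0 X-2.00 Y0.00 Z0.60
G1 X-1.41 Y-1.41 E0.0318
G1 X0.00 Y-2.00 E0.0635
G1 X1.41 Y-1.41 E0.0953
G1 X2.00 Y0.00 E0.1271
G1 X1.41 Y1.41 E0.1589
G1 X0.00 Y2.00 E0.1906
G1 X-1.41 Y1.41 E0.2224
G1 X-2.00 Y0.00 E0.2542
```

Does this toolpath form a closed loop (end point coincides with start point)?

Start point (G0): (-2.00, 0.00). End point (last G1): the path returns to the start — closed.

yes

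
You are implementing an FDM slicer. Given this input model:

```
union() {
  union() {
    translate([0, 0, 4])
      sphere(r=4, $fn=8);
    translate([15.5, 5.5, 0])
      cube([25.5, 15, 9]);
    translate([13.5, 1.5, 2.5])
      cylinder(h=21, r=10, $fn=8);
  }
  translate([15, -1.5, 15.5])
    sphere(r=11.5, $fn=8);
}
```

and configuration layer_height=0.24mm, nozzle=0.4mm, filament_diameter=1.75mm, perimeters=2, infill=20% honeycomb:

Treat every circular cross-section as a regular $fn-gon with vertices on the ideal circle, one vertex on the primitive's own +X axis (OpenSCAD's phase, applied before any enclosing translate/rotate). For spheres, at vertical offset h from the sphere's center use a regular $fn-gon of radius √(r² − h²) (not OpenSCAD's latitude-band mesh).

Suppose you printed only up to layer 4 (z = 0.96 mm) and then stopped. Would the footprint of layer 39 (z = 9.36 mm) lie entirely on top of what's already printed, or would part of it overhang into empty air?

Compare the two slices. At z = 0.96: the sphere: section is a regular 8-gon, circumradius = √(r²−h²) = √(4²−3.04²) = 2.600 (area = (8/2)·2.600²·sin(360°/8) = 19.12 mm²); the cube at (15.5, 5.5) is present — its section is the full 25.5×15 rectangle (area 382.50 mm²); the cylinder at (13.5, 1.5) does not reach this height (z outside [2.5, 23.5]); Merging all regions: the 2 present regions are separate (no shared area or edge), so areas and boundary lengths simply add and each stays a separate island — area = 401.62 mm²; the sphere at (15, -1.5) does not reach this height (|z−center|=14.540 > r=11.5); Combining (union): only that combined region is present, so the union is just that shape — area = 401.62 mm². At z = 9.36: the sphere does not reach this height (|z−center|=5.360 > r=4); the cube at (15.5, 5.5) is absent (z outside [0, 9]); the r=10 cylinder at (13.5, 1.5) gives a regular 8-gon of circumradius 10 (constant along its height) (area = (8/2)·10.000²·sin(360°/8) = 282.84 mm²); Merging all regions: only the r=10 cylinder at (13.5, 1.5) is present, so the union is just that shape — area = 282.84 mm²; the r=11.5 sphere at (15, -1.5) slices to a regular 8-gon of circumradius 9.724 (√(r²−h²) with h=6.14 from center) (area = (8/2)·9.724²·sin(360°/8) = 267.43 mm²); Merging all regions: the regions partially overlap — summed areas 550.27 mm² minus the doubly-counted overlap 212.95 mm² gives 337.32 mm² — area = 337.32 mm². Checking containment: at z = 9.36 the cross-section extends beyond the z = 0.96 cross-section by about 314.47 mm².

part overhangs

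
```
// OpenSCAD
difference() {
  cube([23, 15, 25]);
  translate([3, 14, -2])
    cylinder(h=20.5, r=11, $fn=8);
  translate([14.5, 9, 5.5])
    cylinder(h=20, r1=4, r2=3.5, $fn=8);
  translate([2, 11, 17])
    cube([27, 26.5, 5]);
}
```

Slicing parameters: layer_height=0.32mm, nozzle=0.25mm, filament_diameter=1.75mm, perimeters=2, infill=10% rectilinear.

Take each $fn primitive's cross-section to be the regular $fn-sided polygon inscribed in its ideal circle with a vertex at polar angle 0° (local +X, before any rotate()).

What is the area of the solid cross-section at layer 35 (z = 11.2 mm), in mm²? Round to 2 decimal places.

At z = 11.2 mm: the cube is present — its section is the full 23×15 rectangle (area 345.00 mm²); the r=11 cylinder at (3, 14) contributes a regular 8-gon of circumradius 11 (area = (8/2)·11.000²·sin(360°/8) = 342.24 mm²); the cone at (14.5, 9) (r1=4→r2=3.5) has section circumradius 3.857 here — a regular 8-gon (area = (8/2)·3.857²·sin(360°/8) = 42.09 mm²); the cube at (2, 11) does not reach this height (z outside [17, 22]); Taking the first minus the rest: starting from the 23×15 cube (345.00 mm²), the r=11 cylinder at (3, 14) partially overlaps it — only the 130.49 mm² overlap (of its 342.24 mm²) is removed, clipping the outline; the cone at (14.5, 9) partially overlaps it — only the 37.17 mm² overlap (of its 42.09 mm²) is removed, clipping the outline — area = 177.34 mm². Overall, the cross-section is a single solid region. Net area = 177.34 mm².

177.34 mm²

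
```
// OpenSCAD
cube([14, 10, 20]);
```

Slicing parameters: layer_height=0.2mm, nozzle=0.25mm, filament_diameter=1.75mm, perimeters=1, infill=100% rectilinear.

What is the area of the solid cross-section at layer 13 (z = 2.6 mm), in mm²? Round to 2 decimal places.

140.00 mm²

At z = 2.6 mm: the cube is present — its section is the full 14×10 rectangle (area 140.00 mm²). Overall, the cross-section is a single solid region. Net area = 140.00 mm².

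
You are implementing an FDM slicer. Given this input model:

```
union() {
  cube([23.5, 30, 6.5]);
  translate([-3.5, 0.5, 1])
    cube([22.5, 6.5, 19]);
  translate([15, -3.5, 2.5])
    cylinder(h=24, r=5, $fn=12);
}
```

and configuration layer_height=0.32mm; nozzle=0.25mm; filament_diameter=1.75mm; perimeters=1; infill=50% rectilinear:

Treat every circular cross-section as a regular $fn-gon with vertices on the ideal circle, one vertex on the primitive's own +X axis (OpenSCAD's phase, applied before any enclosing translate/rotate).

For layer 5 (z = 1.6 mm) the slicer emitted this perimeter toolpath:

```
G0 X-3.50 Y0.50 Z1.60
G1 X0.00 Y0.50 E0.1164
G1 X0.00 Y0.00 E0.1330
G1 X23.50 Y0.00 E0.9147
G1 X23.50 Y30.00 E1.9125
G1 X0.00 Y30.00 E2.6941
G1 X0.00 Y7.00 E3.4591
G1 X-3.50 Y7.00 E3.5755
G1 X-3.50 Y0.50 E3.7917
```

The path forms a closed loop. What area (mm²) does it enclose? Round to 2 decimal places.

727.75 mm²

Apply the shoelace formula to the sequence of (X, Y) vertices; enclosed area = 727.75 mm².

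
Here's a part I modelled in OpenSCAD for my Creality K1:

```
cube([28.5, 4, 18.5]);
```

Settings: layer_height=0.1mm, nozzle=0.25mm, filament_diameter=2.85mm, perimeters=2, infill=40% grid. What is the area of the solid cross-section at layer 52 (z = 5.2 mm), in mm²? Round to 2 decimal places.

At z = 5.2 mm: the 28.5×4 cube contributes its full rectangle (area 114.00 mm²). Overall, the cross-section is a single solid region. Net area = 114.00 mm².

114.00 mm²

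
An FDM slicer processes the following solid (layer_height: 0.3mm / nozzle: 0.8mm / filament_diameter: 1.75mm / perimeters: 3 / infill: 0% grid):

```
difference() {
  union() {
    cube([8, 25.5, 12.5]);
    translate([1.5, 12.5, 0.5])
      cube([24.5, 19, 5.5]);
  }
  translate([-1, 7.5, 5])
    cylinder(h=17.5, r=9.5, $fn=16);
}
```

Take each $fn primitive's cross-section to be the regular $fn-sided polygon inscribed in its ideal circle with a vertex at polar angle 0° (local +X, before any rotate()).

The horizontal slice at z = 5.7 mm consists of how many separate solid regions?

At z = 5.7 mm: the cube (footprint 8×25.5) is included at this height; the cube at (1.5, 12.5) is present — its section is the full 24.5×19 rectangle; Combining (union): the regions partially overlap (shared area 84.50 mm²), so overlapping operands fuse into one piece — 1 connected region; the r=9.5 cylinder at (-1, 7.5) gives a regular 16-gon of circumradius 9.5 (constant along its height); After the difference (first − rest): starting from the result so far, the r=9.5 cylinder at (-1, 7.5) partially overlaps it — only the 112.81 mm² overlap (of its 276.30 mm²) is removed, clipping the outline — 2 connected regions. The result has 2 disconnected regions.

2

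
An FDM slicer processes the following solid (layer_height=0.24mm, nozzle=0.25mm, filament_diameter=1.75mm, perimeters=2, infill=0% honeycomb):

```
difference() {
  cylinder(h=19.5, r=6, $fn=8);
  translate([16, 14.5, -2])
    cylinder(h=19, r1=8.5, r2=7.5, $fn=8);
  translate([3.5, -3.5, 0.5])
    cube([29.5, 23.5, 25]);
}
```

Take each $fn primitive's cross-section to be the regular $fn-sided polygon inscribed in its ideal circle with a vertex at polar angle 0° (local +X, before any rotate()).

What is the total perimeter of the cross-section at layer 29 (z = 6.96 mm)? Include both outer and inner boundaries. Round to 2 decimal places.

At z = 6.96 mm: the r=6 cylinder contributes a regular 8-gon of circumradius 6 (perimeter = 2·8·6.000·sin(180°/8) = 36.74 mm); the cone at (16, 14.5) (r1=8.5→r2=7.5) has section circumradius 8.028 here — a regular 8-gon (perimeter = 2·8·8.028·sin(180°/8) = 49.16 mm); the cube at (3.5, -3.5) is present — its section is the full 29.5×23.5 rectangle (perimeter 106.00 mm); Subtracting the remaining from the first: starting from the r=6 cylinder, the cone at (16, 14.5) misses the remaining region (no effect); the 29.5×23.5 cube at (3.5, -3.5) partially overlaps it — only the 13.21 mm² overlap (of its 693.25 mm²) is removed, clipping the outline — boundary = 36.65 mm. Overall, the cross-section is a single solid region. Total boundary length (outer) = 36.65 mm.

36.65 mm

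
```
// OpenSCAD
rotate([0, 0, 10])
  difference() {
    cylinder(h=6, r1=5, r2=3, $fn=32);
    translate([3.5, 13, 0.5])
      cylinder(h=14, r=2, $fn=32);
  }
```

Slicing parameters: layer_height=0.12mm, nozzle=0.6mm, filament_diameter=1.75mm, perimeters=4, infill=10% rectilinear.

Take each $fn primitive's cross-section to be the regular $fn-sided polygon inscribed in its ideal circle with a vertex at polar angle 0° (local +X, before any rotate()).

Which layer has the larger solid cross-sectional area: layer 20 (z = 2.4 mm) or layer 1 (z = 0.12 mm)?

layer 1 (z = 0.12 mm)

Layer 20 (z = 2.4): the cone contributes a regular 32-gon of circumradius 4.200 (interpolated between r1=5 and r2=3 at t=0.400) (area = (32/2)·4.200²·sin(360°/32) = 55.06 mm²); the r=2 cylinder at (3.5, 13) gives a regular 32-gon of circumradius 2 (constant along its height) (area = (32/2)·2.000²·sin(360°/32) = 12.49 mm²); After the difference (first − rest): starting from the cone (55.06 mm²), the r=2 cylinder at (3.5, 13) misses the remaining region (no effect) — area = 55.06 mm²; (whole slice rotated 10° about Z — lengths, areas and connectivity unchanged). So its area = 55.06 mm². Layer 1 (z = 0.12): the cone contributes a regular 32-gon of circumradius 4.960 (interpolated between r1=5 and r2=3 at t=0.020) (area = (32/2)·4.960²·sin(360°/32) = 76.79 mm²); the cylinder at (3.5, 13) is absent (z outside [0.5, 14.5]); After the difference (first − rest): none of the subtracted shapes is present at this height, so the cone is unchanged — area = 76.79 mm²; (whole slice rotated 10° about Z — lengths, areas and connectivity unchanged). So its area = 76.79 mm². Layer 1 is larger (76.79 vs 55.06 mm²).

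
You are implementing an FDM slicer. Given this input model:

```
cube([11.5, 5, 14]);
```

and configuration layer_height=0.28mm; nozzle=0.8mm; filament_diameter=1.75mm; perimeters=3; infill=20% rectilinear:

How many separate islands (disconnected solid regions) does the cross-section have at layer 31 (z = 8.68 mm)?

1

At z = 8.68 mm: the cube (footprint 11.5×5) is included at this height. Overall, the cross-section is a single solid region. Island count = 1.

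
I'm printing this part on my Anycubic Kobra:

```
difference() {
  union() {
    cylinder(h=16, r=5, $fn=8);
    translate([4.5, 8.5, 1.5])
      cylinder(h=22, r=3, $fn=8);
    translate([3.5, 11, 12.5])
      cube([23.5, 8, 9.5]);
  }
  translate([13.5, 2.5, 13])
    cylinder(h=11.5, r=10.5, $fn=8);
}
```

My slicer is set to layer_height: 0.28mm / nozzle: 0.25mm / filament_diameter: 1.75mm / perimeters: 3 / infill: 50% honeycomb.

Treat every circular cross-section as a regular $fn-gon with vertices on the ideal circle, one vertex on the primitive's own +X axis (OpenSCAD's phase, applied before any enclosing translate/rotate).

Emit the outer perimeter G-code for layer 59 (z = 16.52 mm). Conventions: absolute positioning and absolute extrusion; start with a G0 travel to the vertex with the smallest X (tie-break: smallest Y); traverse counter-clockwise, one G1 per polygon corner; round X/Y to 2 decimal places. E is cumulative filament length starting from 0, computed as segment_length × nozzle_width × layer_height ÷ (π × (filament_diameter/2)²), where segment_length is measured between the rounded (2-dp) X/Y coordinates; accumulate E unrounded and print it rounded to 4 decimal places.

G0 X1.50 Y8.50 Z16.52
G1 X2.38 Y6.38 E0.0668
G1 X4.28 Y5.59 E0.1267
G1 X6.08 Y9.92 E0.2632
G1 X6.79 Y10.22 E0.2856
G1 X6.62 Y10.62 E0.2982
G1 X5.71 Y11.00 E0.3269
G1 X8.67 Y11.00 E0.4131
G1 X13.50 Y13.00 E0.5652
G1 X18.33 Y11.00 E0.7174
G1 X27.00 Y11.00 E0.9697
G1 X27.00 Y19.00 E1.2025
G1 X3.50 Y19.00 E1.8864
G1 X3.50 Y11.09 E2.1166
G1 X2.38 Y10.62 E2.1520
G1 X1.50 Y8.50 E2.2188

At z = 16.52 mm: the cylinder is absent (z outside [0, 16]); the r=3 cylinder at (4.5, 8.5) contributes a regular 8-gon of circumradius 3; the cube at (3.5, 11) is present — its section is the full 23.5×8 rectangle; Taking the union: the regions partially overlap (shared area 0.59 mm²), so overlapping operands fuse into one piece — 1 connected region; the r=10.5 cylinder at (13.5, 2.5) contributes a regular 8-gon of circumradius 10.5; Taking the first minus the rest: starting from the result so far, the r=10.5 cylinder at (13.5, 2.5) partially overlaps it — only the 17.07 mm² overlap (of its 311.83 mm²) is removed, clipping the outline — 1 connected region. The outline is a single polygon with 15 vertices. Extrusion per mm of travel: 0.25 × 0.28 / (π × 0.875²) = 0.029103. Accumulating E over each segment gives final E = 2.2188.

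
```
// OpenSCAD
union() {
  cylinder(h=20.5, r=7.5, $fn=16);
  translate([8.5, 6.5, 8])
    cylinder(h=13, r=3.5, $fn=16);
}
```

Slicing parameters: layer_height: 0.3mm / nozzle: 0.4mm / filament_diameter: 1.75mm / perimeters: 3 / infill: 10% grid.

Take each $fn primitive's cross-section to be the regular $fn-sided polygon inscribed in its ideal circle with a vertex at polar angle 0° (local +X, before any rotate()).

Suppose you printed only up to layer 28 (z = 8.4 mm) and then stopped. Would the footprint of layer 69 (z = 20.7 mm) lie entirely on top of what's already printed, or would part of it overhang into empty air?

entirely on top

Compare the two slices. At z = 8.4: the r=7.5 cylinder contributes a regular 16-gon of circumradius 7.5 (area = (16/2)·7.500²·sin(360°/16) = 172.21 mm²); the r=3.5 cylinder at (8.5, 6.5) contributes a regular 16-gon of circumradius 3.5 (area = (16/2)·3.500²·sin(360°/16) = 37.50 mm²); Taking the union: the regions partially overlap — summed areas 209.71 mm² minus the doubly-counted overlap 0.18 mm² gives 209.53 mm² — area = 209.53 mm². At z = 20.7: the cylinder is absent (z outside [0, 20.5]); the r=3.5 cylinder at (8.5, 6.5) contributes a regular 16-gon of circumradius 3.5 (area = (16/2)·3.500²·sin(360°/16) = 37.50 mm²); Merging all regions: only the r=3.5 cylinder at (8.5, 6.5) is present, so the union is just that shape — area = 37.50 mm². Checking containment: the cross-section at z = 20.7 is a subset of the cross-section at z = 8.4.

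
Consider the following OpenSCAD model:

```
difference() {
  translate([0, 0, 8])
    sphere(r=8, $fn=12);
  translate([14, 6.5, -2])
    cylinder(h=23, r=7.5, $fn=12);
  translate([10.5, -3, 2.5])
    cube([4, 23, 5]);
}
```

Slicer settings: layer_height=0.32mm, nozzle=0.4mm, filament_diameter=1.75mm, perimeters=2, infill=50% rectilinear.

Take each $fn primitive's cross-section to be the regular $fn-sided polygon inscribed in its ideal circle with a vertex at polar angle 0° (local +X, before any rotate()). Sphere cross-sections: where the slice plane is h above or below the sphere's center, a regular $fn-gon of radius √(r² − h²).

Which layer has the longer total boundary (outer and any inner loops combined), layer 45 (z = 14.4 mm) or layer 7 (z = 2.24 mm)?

Layer 45 (z = 14.4): the sphere: section is a regular 12-gon, circumradius = √(r²−h²) = √(8²−6.4²) = 4.800 (perimeter = 2·12·4.800·sin(180°/12) = 29.82 mm); the r=7.5 cylinder at (14, 6.5) contributes a regular 12-gon of circumradius 7.5 (perimeter = 2·12·7.500·sin(180°/12) = 46.59 mm); the cube at (10.5, -3) is not intersected at this z (z outside [2.5, 7.5]); Taking the first minus the rest: starting from the r=8 sphere, the r=7.5 cylinder at (14, 6.5) misses the remaining region (no effect) — boundary = 29.82 mm. So its perimeter = 29.82 mm. Layer 7 (z = 2.24): the sphere: section is a regular 12-gon, circumradius = √(r²−h²) = √(8²−5.76²) = 5.552 (perimeter = 2·12·5.552·sin(180°/12) = 34.49 mm); the r=7.5 cylinder at (14, 6.5) gives a regular 12-gon of circumradius 7.5 (constant along its height) (perimeter = 2·12·7.500·sin(180°/12) = 46.59 mm); the cube at (10.5, -3) is not intersected at this z (z outside [2.5, 7.5]); Subtracting the remaining from the first: starting from the r=8 sphere, the r=7.5 cylinder at (14, 6.5) misses the remaining region (no effect) — boundary = 34.49 mm. So its perimeter = 34.49 mm. Layer 7 is larger (34.49 vs 29.82 mm).

layer 7 (z = 2.24 mm)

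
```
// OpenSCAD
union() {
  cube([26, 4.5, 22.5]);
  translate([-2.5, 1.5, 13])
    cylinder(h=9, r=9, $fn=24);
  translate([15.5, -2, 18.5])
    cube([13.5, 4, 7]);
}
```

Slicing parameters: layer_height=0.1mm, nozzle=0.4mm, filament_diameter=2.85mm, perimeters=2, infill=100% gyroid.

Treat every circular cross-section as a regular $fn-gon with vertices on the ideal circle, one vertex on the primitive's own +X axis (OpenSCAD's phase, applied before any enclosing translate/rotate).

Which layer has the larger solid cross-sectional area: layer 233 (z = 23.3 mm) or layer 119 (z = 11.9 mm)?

layer 119 (z = 11.9 mm)

Layer 233 (z = 23.3): the cube is not intersected at this z (z outside [0, 22.5]); the cylinder at (-2.5, 1.5) is not intersected at this z (z outside [13, 22]); the 13.5×4 cube at (15.5, -2) contributes its full rectangle (area 54.00 mm²); Merging all regions: only the 13.5×4 cube at (15.5, -2) is present, so the union is just that shape — area = 54.00 mm². So its area = 54.00 mm². Layer 119 (z = 11.9): the cube is present — its section is the full 26×4.5 rectangle (area 117.00 mm²); the cylinder at (-2.5, 1.5) is not intersected at this z (z outside [13, 22]); the cube at (15.5, -2) is absent (z outside [18.5, 25.5]); Merging all regions: only the 26×4.5 cube is present, so the union is just that shape — area = 117.00 mm². So its area = 117.00 mm². Layer 119 is larger (117.00 vs 54.00 mm²).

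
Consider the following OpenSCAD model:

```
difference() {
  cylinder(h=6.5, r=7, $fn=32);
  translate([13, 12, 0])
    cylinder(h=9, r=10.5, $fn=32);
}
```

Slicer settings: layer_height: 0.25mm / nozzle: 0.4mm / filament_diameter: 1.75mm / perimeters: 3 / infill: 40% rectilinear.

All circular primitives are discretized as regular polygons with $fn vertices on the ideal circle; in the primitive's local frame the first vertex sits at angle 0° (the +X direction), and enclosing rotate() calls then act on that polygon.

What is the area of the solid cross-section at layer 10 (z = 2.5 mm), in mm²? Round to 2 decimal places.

At z = 2.5 mm: the r=7 cylinder gives a regular 32-gon of circumradius 7 (constant along its height) (area = (32/2)·7.000²·sin(360°/32) = 152.95 mm²); the cylinder at (13, 12): section is a regular 32-gon, circumradius r=10.5 (area = (32/2)·10.500²·sin(360°/32) = 344.14 mm²); Subtracting the remaining from the first: starting from the r=7 cylinder (152.95 mm²), the r=10.5 cylinder at (13, 12) misses the remaining region (no effect) — area = 152.95 mm². Overall, the cross-section is a single solid region. Net area = 152.95 mm².

152.95 mm²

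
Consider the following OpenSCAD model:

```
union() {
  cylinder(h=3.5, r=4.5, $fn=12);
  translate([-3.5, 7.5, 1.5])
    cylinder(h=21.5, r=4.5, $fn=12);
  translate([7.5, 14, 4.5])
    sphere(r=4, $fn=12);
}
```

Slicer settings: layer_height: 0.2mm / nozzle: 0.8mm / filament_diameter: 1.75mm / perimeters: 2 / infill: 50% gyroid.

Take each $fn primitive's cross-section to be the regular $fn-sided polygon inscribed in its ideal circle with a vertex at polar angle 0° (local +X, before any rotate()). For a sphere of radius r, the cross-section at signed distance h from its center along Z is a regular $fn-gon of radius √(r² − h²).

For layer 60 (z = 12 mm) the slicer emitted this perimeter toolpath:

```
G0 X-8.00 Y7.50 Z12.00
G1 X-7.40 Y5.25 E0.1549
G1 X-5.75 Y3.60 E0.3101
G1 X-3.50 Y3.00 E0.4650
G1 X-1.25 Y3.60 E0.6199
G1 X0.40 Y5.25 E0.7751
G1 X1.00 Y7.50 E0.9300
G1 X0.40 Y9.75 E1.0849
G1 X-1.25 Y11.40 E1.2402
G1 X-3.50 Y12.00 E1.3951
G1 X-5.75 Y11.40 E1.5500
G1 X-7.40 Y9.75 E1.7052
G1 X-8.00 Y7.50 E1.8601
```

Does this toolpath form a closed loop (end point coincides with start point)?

Start point (G0): (-8.00, 7.50). End point (last G1): the path returns to the start — closed.

yes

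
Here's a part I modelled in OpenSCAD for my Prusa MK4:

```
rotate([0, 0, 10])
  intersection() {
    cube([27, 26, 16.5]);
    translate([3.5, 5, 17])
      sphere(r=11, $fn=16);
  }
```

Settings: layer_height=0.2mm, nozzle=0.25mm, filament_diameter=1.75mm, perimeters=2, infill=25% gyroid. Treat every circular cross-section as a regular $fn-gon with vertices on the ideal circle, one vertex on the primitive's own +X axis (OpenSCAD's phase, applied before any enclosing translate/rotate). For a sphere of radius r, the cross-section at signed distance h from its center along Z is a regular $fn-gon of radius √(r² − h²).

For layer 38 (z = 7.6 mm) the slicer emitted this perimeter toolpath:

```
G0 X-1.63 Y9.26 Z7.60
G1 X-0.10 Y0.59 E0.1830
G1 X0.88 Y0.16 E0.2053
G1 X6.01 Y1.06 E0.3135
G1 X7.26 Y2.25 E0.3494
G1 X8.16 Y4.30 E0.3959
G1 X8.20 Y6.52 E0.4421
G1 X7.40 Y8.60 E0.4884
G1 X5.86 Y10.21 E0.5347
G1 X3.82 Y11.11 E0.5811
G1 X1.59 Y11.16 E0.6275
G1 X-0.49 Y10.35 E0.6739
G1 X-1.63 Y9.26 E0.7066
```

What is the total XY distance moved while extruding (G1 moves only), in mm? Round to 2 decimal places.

33.99 mm

Sum the Euclidean lengths of each G1 segment: total = 33.99 mm.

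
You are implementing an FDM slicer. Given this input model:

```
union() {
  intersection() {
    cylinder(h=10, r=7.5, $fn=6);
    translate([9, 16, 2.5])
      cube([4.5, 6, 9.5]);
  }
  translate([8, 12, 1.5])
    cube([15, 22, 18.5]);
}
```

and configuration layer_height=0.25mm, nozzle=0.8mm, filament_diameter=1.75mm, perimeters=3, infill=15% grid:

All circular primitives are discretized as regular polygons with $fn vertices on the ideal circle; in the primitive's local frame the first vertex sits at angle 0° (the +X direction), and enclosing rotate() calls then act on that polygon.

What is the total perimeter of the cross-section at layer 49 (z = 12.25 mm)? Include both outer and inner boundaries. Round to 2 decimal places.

74.00 mm

At z = 12.25 mm: the cylinder does not reach this height (z outside [0, 10]); the cube at (9, 16) does not reach this height (z outside [2.5, 12]); After intersecting: at least one operand is absent at this height, so nothing remains; the 15×22 cube at (8, 12) contributes its full rectangle (perimeter 74.00 mm); Merging all regions: only the 15×22 cube at (8, 12) is present, so the union is just that shape — boundary = 74.00 mm. Overall, the cross-section is a single solid region. Total boundary length (outer) = 74.00 mm.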